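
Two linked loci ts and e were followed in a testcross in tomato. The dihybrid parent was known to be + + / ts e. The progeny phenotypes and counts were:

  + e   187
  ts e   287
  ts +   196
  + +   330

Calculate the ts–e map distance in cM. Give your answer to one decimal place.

38.3 cM

The recombinant classes are + e and ts +: 187 + 196 = 383.
Recombination frequency = 383/1000 = 0.3830 ≈ 38.3%, i.e. 38.3 cM.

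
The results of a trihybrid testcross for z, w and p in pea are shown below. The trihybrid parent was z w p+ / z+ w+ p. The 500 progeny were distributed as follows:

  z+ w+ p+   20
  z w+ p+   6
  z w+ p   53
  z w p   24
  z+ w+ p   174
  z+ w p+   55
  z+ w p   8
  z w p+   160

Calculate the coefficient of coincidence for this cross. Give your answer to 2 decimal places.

The two rarest classes, z w+ p+ and z+ w p, are the double crossovers. Comparing them with the parentals, only the w allele has switched, so w is the middle locus and the order is p – w – z.
p–w: (44 + 14)/500 = 0.1160; w–z: (108 + 14)/500 = 0.2440.
Expected DCO frequency = 0.1160 × 0.2440 ≈ 0.02830; observed = 14/500 ≈ 0.02800.
Coefficient of coincidence = 0.02800/0.02830 ≈ 0.99.

0.99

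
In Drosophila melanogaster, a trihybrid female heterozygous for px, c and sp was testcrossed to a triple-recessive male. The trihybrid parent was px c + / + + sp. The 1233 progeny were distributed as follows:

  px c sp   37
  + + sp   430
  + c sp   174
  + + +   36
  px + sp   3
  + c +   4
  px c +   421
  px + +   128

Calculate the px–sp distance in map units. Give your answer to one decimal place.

The two rarest classes, + c + and px + sp, are the double crossovers. Comparing them with the parentals, only the px allele has switched, so px is the middle locus and the order is c – px – sp.
Crossovers in the px–sp interval produce the single-crossover classes px c sp and + + + (37 + 36 = 73) plus the double crossovers (7).
RF(px–sp) = (73 + 7) / 1233 = 80/1233 = 0.0649 → 6.5 map units.

6.5 map units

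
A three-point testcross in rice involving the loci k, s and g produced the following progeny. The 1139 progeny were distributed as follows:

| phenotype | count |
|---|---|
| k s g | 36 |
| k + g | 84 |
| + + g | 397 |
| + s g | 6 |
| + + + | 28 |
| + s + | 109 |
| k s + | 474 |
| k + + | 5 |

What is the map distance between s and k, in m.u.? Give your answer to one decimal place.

The two most frequent reciprocal classes, k s + and + + g, are the parental types, so the F1 was k s + / + + g.
The two rarest classes, k + + and + s g, are the double crossovers. Comparing them with the parentals, only the s allele has switched, so s is the middle locus and the order is g – s – k.
Crossovers in the s–k interval produce the single-crossover classes + s + and k + g (109 + 84 = 193) plus the double crossovers (11).
RF(s–k) = (193 + 11) / 1139 = 204/1139 = 0.1791 → 17.9 m.u.

17.9 m.u.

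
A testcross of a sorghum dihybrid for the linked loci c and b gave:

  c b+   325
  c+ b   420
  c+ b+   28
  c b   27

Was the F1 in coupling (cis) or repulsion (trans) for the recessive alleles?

trans

The two most frequent classes are c+ b (420) and c b+ (325); these are the parental (non-recombinant) types.
So the F1 carried c+ b on one chromosome and c b+ on the other — the recessive alleles are on opposite chromosomes (trans / repulsion).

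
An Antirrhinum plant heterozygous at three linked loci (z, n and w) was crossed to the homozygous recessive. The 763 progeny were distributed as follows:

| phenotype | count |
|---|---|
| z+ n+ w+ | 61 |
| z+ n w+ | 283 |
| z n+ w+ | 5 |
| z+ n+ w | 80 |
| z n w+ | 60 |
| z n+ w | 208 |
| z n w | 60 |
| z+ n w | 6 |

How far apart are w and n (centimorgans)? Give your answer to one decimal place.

17.3 centimorgans

The two most frequent reciprocal classes, z+ n w+ and z n+ w, are the parental types, so the F1 was z+ n w+ / z n+ w.
The two rarest classes, z+ n w and z n+ w+, are the double crossovers. Comparing them with the parentals, only the w allele has switched, so w is the middle locus and the order is n – w – z.
Crossovers in the n–w interval produce the single-crossover classes z+ n+ w+ and z n w (61 + 60 = 121) plus the double crossovers (11).
RF(n–w) = (121 + 11) / 763 = 132/763 = 0.1730 → 17.3 centimorgans.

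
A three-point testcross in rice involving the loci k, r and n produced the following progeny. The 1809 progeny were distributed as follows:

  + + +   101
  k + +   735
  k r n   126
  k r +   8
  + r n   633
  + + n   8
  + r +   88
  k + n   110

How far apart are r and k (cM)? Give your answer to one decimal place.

The two most frequent reciprocal classes, k + + and + r n, are the parental types, so the F1 was k + + / + r n.
The two rarest classes, k r + and + + n, are the double crossovers. Comparing them with the parentals, only the r allele has switched, so r is the middle locus and the order is n – r – k.
Crossovers in the r–k interval produce the single-crossover classes + + + and k r n (101 + 126 = 227) plus the double crossovers (16).
RF(r–k) = (227 + 16) / 1809 = 243/1809 = 0.1343 → 13.4 cM.

13.4 cM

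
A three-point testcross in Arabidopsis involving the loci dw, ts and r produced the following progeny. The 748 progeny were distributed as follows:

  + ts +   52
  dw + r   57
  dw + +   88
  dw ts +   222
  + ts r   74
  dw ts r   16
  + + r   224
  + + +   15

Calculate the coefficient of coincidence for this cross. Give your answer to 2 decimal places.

The two most frequent reciprocal classes, + + r and dw ts +, are the parental types, so the F1 was + + r / dw ts +.
The two rarest classes, + + + and dw ts r, are the double crossovers. Comparing them with the parentals, only the r allele has switched, so r is the middle locus and the order is dw – r – ts.
dw–r: (109 + 31)/748 = 0.1872; r–ts: (162 + 31)/748 = 0.2580.
Expected DCO frequency = 0.1872 × 0.2580 ≈ 0.04830; observed = 31/748 ≈ 0.04144.
Coefficient of coincidence = 0.04144/0.04830 ≈ 0.86.

0.86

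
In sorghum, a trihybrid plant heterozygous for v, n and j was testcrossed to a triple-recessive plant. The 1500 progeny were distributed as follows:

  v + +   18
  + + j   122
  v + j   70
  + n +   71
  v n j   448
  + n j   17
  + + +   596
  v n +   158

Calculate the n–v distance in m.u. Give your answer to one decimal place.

11.7 m.u.

The two most frequent reciprocal classes, v n j and + + +, are the parental types, so the F1 was v n j / + + +.
The two rarest classes, + n j and v + +, are the double crossovers. Comparing them with the parentals, only the v allele has switched, so v is the middle locus and the order is n – v – j.
Crossovers in the n–v interval produce the single-crossover classes v + j and + n + (70 + 71 = 141) plus the double crossovers (35).
RF(n–v) = (141 + 35) / 1500 = 176/1500 = 0.1173 → 11.7 m.u.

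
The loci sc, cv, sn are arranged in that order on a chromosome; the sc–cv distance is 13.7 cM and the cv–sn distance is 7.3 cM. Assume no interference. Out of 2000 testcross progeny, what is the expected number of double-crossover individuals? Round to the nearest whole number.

Map distances give recombination frequencies of 0.137 and 0.073 for the two intervals.
With no interference, expected double-crossover frequency = 0.137 × 0.073 = 0.01000.
Expected number = 0.01000 × 2000 = 20.00 ≈ 20.

20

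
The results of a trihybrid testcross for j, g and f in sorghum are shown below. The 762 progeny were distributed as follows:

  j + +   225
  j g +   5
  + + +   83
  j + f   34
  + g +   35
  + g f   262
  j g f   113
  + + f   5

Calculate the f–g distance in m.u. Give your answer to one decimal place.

The two most frequent reciprocal classes, + g f and j + +, are the parental types, so the F1 was + g f / j + +.
The two rarest classes, + + f and j g +, are the double crossovers. Comparing them with the parentals, only the g allele has switched, so g is the middle locus and the order is f – g – j.
Crossovers in the f–g interval produce the single-crossover classes + g + and j + f (35 + 34 = 69) plus the double crossovers (10).
RF(f–g) = (69 + 10) / 762 = 79/762 = 0.1037 → 10.4 m.u.

10.4 m.u.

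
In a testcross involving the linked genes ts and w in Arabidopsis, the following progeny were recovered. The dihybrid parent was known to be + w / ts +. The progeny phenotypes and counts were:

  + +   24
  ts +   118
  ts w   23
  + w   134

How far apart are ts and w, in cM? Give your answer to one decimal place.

15.7 cM

The recombinant classes are + + and ts w: 24 + 23 = 47.
Recombination frequency = 47/299 = 0.1572 ≈ 15.7%, i.e. 15.7 cM.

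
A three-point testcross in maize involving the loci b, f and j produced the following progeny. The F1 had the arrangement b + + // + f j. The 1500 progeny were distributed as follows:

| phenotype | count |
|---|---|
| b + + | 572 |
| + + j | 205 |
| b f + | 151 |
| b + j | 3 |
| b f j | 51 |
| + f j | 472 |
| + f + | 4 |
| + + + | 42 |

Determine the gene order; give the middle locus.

The two rarest classes, b + j and + f +, are the double crossovers. Comparing them with the parentals, only the j allele has switched, so j is the middle locus and the order is b – j – f.

j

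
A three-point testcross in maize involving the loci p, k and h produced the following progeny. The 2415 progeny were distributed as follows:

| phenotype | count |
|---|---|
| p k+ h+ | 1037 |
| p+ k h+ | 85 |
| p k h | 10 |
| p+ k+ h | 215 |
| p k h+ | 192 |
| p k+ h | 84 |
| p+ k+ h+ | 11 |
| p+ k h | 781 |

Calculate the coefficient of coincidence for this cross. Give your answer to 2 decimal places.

0.62

The two most frequent reciprocal classes, p+ k h and p k+ h+, are the parental types, so the F1 was p+ k h / p k+ h+.
The two rarest classes, p k h and p+ k+ h+, are the double crossovers. Comparing them with the parentals, only the p allele has switched, so p is the middle locus and the order is h – p – k.
h–p: (169 + 21)/2415 = 0.0787; p–k: (407 + 21)/2415 = 0.1772.
Expected DCO frequency = 0.0787 × 0.1772 ≈ 0.01395; observed = 21/2415 ≈ 0.00870.
Coefficient of coincidence = 0.00870/0.01395 ≈ 0.62.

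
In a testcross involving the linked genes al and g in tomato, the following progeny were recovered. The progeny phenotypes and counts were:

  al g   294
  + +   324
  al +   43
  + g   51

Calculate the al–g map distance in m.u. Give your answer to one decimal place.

The two most frequent classes, + + (324) and al g (294), are the parental types, so the F1 was + + / al g.
The recombinant classes are + g and al +: 51 + 43 = 94.
Recombination frequency = 94/712 = 0.1320 ≈ 13.2%, i.e. 13.2 m.u.

13.2 m.u.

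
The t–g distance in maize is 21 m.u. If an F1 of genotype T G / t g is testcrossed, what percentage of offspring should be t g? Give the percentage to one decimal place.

A map distance of 21 m.u. corresponds to a recombination frequency of 0.210.
The F1 is T G / t g, so t g is a parental gamete class with expected frequency (1 − r)/2 = 0.790/2 = 0.3950.
That is 0.3950 = 39.5% of the progeny.

39.5%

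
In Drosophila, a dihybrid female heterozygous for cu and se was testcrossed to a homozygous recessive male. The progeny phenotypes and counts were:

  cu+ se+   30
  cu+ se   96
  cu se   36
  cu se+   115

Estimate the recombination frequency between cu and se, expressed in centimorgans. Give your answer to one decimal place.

The two most frequent classes, cu+ se (96) and cu se+ (115), are the parental types, so the F1 was cu+ se / cu se+.
The recombinant classes are cu+ se+ and cu se: 30 + 36 = 66.
Recombination frequency = 66/277 = 0.2383 ≈ 23.8%, i.e. 23.8 centimorgans.

23.8 centimorgans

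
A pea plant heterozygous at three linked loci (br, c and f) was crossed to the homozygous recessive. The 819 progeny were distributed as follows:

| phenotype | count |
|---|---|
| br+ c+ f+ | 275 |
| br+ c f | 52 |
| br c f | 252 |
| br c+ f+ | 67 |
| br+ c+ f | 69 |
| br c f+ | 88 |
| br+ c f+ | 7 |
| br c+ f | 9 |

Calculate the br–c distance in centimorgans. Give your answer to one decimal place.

The two most frequent reciprocal classes, br c f and br+ c+ f+, are the parental types, so the F1 was br c f / br+ c+ f+.
The two rarest classes, br c+ f and br+ c f+, are the double crossovers. Comparing them with the parentals, only the c allele has switched, so c is the middle locus and the order is f – c – br.
Crossovers in the c–br interval produce the single-crossover classes br+ c f and br c+ f+ (52 + 67 = 119) plus the double crossovers (16).
RF(c–br) = (119 + 16) / 819 = 135/819 = 0.1648 → 16.5 centimorgans.

16.5 centimorgans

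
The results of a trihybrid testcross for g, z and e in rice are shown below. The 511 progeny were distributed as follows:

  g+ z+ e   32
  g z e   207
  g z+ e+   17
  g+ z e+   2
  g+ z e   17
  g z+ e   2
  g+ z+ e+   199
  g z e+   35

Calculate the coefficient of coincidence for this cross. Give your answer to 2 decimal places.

The two most frequent reciprocal classes, g z e and g+ z+ e+, are the parental types, so the F1 was g z e / g+ z+ e+.
The two rarest classes, g z+ e and g+ z e+, are the double crossovers. Comparing them with the parentals, only the z allele has switched, so z is the middle locus and the order is e – z – g.
e–z: (67 + 4)/511 = 0.1389; z–g: (34 + 4)/511 = 0.0744.
Expected DCO frequency = 0.1389 × 0.0744 ≈ 0.01033; observed = 4/511 ≈ 0.00783.
Coefficient of coincidence = 0.00783/0.01033 ≈ 0.76.

0.76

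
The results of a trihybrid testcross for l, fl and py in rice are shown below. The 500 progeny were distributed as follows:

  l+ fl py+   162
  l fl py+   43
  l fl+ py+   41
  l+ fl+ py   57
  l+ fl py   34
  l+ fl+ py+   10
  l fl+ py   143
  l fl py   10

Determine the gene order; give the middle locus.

The two most frequent reciprocal classes, l fl+ py and l+ fl py+, are the parental types, so the F1 was l fl+ py / l+ fl py+.
The two rarest classes, l fl py and l+ fl+ py+, are the double crossovers. Comparing them with the parentals, only the fl allele has switched, so fl is the middle locus and the order is py – fl – l.

fl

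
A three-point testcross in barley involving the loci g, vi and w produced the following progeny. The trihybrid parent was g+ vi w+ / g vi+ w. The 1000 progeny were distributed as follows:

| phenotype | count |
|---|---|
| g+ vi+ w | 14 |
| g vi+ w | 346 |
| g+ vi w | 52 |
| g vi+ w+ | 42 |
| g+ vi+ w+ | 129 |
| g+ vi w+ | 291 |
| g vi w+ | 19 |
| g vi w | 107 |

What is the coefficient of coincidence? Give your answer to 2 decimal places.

The two rarest classes, g vi w+ and g+ vi+ w, are the double crossovers. Comparing them with the parentals, only the g allele has switched, so g is the middle locus and the order is vi – g – w.
vi–g: (236 + 33)/1000 = 0.2690; g–w: (94 + 33)/1000 = 0.1270.
Expected DCO frequency = 0.2690 × 0.1270 ≈ 0.03416; observed = 33/1000 ≈ 0.03300.
Coefficient of coincidence = 0.03300/0.03416 ≈ 0.97.

0.97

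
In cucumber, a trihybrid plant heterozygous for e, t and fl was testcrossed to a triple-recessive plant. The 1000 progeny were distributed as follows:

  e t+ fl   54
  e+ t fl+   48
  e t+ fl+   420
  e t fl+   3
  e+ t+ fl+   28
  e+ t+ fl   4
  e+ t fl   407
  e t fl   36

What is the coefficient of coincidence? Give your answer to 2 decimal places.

0.90

The two most frequent reciprocal classes, e t+ fl+ and e+ t fl, are the parental types, so the F1 was e t+ fl+ / e+ t fl.
The two rarest classes, e t fl+ and e+ t+ fl, are the double crossovers. Comparing them with the parentals, only the t allele has switched, so t is the middle locus and the order is e – t – fl.
e–t: (64 + 7)/1000 = 0.0710; t–fl: (102 + 7)/1000 = 0.1090.
Expected DCO frequency = 0.0710 × 0.1090 ≈ 0.00774; observed = 7/1000 ≈ 0.00700.
Coefficient of coincidence = 0.00700/0.00774 ≈ 0.90.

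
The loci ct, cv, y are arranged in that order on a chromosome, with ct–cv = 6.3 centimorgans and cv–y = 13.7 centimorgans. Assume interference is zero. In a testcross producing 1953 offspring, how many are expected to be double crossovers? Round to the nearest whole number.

Map distances give recombination frequencies of 0.063 and 0.137 for the two intervals.
With no interference, expected double-crossover frequency = 0.063 × 0.137 = 0.00863.
Expected number = 0.00863 × 1953 = 16.86 ≈ 17.

17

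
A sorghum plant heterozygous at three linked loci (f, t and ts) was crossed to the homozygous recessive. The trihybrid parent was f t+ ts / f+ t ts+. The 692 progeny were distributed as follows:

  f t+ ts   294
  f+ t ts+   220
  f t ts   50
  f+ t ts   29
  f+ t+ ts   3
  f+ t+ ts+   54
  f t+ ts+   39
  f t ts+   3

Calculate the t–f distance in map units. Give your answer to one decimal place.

15.9 map units

The two rarest classes, f+ t+ ts and f t ts+, are the double crossovers. Comparing them with the parentals, only the f allele has switched, so f is the middle locus and the order is ts – f – t.
Crossovers in the f–t interval produce the single-crossover classes f t ts and f+ t+ ts+ (50 + 54 = 104) plus the double crossovers (6).
RF(f–t) = (104 + 6) / 692 = 110/692 = 0.1590 → 15.9 map units.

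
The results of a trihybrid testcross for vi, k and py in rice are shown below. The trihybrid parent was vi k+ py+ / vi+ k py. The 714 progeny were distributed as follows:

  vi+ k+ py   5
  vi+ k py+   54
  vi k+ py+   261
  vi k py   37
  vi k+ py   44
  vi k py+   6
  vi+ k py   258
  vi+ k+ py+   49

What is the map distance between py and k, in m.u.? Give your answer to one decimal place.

The two rarest classes, vi k py+ and vi+ k+ py, are the double crossovers. Comparing them with the parentals, only the k allele has switched, so k is the middle locus and the order is vi – k – py.
Crossovers in the k–py interval produce the single-crossover classes vi k+ py and vi+ k py+ (44 + 54 = 98) plus the double crossovers (11).
RF(k–py) = (98 + 11) / 714 = 109/714 = 0.1527 → 15.3 m.u.

15.3 m.u.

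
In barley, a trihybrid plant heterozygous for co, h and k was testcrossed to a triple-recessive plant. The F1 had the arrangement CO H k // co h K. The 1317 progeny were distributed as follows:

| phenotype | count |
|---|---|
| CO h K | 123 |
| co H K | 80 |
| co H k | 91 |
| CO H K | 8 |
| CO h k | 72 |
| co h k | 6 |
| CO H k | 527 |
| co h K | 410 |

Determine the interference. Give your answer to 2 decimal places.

0.51

The two rarest classes, CO H K and co h k, are the double crossovers. Comparing them with the parentals, only the k allele has switched, so k is the middle locus and the order is co – k – h.
co–k: (214 + 14)/1317 = 0.1731; k–h: (152 + 14)/1317 = 0.1260.
Expected DCO frequency = 0.1731 × 0.1260 ≈ 0.02181; observed = 14/1317 ≈ 0.01063.
Coefficient of coincidence = 0.01063/0.02181 ≈ 0.49; interference = 1 − 0.49 = 0.51.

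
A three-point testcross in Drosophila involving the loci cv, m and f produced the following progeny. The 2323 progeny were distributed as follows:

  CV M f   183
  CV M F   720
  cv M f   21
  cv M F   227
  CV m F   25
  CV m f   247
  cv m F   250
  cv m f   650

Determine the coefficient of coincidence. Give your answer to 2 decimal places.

0.43

The two most frequent reciprocal classes, CV M F and cv m f, are the parental types, so the F1 was CV M F / cv m f.
The two rarest classes, CV m F and cv M f, are the double crossovers. Comparing them with the parentals, only the m allele has switched, so m is the middle locus and the order is cv – m – f.
cv–m: (474 + 46)/2323 = 0.2238; m–f: (433 + 46)/2323 = 0.2062.
Expected DCO frequency = 0.2238 × 0.2062 ≈ 0.04615; observed = 46/2323 ≈ 0.01980.
Coefficient of coincidence = 0.01980/0.04615 ≈ 0.43.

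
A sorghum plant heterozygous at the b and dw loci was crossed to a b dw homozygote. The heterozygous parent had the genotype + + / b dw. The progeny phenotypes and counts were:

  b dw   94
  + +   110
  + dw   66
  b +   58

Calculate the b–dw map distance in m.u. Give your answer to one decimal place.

The recombinant classes are + dw and b +: 66 + 58 = 124.
Recombination frequency = 124/328 = 0.3780 ≈ 37.8%, i.e. 37.8 m.u.

37.8 m.u.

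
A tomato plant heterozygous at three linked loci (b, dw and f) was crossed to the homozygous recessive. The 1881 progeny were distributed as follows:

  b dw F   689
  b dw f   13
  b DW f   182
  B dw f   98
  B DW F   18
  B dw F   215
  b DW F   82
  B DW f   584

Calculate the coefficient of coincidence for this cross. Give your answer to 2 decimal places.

The two most frequent reciprocal classes, B DW f and b dw F, are the parental types, so the F1 was B DW f / b dw F.
The two rarest classes, B DW F and b dw f, are the double crossovers. Comparing them with the parentals, only the f allele has switched, so f is the middle locus and the order is b – f – dw.
b–f: (397 + 31)/1881 = 0.2275; f–dw: (180 + 31)/1881 = 0.1122.
Expected DCO frequency = 0.2275 × 0.1122 ≈ 0.02553; observed = 31/1881 ≈ 0.01648.
Coefficient of coincidence = 0.01648/0.02553 ≈ 0.65.

0.65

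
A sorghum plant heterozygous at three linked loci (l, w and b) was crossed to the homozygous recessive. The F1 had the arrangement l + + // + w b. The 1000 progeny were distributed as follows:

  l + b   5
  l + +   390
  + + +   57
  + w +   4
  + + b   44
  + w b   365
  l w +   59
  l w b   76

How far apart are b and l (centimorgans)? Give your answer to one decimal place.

The two rarest classes, l + b and + w +, are the double crossovers. Comparing them with the parentals, only the b allele has switched, so b is the middle locus and the order is w – b – l.
Crossovers in the b–l interval produce the single-crossover classes + + + and l w b (57 + 76 = 133) plus the double crossovers (9).
RF(b–l) = (133 + 9) / 1000 = 142/1000 = 0.1420 → 14.2 centimorgans.

14.2 centimorgans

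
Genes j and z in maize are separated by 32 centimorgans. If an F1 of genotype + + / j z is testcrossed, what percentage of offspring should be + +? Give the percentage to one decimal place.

A map distance of 32 centimorgans corresponds to a recombination frequency of 0.320.
The F1 is + + / j z, so + + is a parental gamete class with expected frequency (1 − r)/2 = 0.680/2 = 0.3400.
That is 0.3400 = 34.0% of the progeny.

34.0%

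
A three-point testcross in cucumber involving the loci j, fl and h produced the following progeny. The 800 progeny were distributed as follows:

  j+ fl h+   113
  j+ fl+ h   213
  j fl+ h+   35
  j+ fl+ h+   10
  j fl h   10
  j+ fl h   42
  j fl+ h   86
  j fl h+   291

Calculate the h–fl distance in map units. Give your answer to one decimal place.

12.1 map units

The two most frequent reciprocal classes, j fl h+ and j+ fl+ h, are the parental types, so the F1 was j fl h+ / j+ fl+ h.
The two rarest classes, j fl h and j+ fl+ h+, are the double crossovers. Comparing them with the parentals, only the h allele has switched, so h is the middle locus and the order is j – h – fl.
Crossovers in the h–fl interval produce the single-crossover classes j fl+ h+ and j+ fl h (35 + 42 = 77) plus the double crossovers (20).
RF(h–fl) = (77 + 20) / 800 = 97/800 = 0.1212 → 12.1 map units.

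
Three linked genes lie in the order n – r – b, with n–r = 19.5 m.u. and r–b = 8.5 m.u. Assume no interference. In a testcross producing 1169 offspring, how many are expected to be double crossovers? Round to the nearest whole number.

19

Map distances give recombination frequencies of 0.195 and 0.085 for the two intervals.
With no interference, expected double-crossover frequency = 0.195 × 0.085 = 0.01658.
Expected number = 0.01658 × 1169 = 19.38 ≈ 19.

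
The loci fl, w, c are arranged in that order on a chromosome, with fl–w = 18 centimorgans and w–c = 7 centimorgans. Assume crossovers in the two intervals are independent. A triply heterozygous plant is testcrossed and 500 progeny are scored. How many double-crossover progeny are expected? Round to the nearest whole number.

6

Map distances give recombination frequencies of 0.180 and 0.070 for the two intervals.
With no interference, expected double-crossover frequency = 0.180 × 0.070 = 0.01260.
Expected number = 0.01260 × 500 = 6.30 ≈ 6.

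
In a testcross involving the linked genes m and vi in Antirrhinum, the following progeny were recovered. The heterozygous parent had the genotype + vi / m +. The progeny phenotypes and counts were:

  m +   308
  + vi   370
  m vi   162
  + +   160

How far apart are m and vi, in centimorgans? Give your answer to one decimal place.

The recombinant classes are + + and m vi: 160 + 162 = 322.
Recombination frequency = 322/1000 = 0.3220 ≈ 32.2%, i.e. 32.2 centimorgans.

32.2 centimorgans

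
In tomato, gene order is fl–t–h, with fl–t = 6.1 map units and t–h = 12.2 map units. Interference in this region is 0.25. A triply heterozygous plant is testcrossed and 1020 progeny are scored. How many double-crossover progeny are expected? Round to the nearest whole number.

6

Map distances give recombination frequencies of 0.061 and 0.122 for the two intervals.
With interference 0.25 (so coincidence = 0.75), expected double-crossover frequency = 0.061 × 0.122 × 0.75 = 0.00558.
Expected number = 0.00558 × 1020 = 5.69 ≈ 6.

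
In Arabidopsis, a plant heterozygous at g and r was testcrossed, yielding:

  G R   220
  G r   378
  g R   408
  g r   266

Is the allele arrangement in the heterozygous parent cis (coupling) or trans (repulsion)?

trans

The two most frequent classes are G r (378) and g R (408); these are the parental (non-recombinant) types.
So the F1 carried G r on one chromosome and g R on the other — the recessive alleles are on opposite chromosomes (trans / repulsion).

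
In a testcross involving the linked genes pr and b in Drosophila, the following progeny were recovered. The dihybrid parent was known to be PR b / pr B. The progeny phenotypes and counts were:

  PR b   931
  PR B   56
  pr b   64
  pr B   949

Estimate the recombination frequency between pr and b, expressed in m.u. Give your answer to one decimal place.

6.0 m.u.

The recombinant classes are PR B and pr b: 56 + 64 = 120.
Recombination frequency = 120/2000 = 0.0600 ≈ 6.0%, i.e. 6.0 m.u.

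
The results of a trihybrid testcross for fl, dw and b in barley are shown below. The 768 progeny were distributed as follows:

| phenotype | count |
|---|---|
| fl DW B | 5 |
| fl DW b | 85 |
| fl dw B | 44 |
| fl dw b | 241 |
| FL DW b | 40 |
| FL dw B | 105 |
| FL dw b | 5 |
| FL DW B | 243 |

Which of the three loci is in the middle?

The two most frequent reciprocal classes, fl dw b and FL DW B, are the parental types, so the F1 was fl dw b / FL DW B.
The two rarest classes, FL dw b and fl DW B, are the double crossovers. Comparing them with the parentals, only the fl allele has switched, so fl is the middle locus and the order is b – fl – dw.

fl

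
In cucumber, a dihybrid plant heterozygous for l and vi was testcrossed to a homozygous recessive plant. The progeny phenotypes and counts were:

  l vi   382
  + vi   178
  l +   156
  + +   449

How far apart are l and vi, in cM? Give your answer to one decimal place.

28.7 cM

The two most frequent classes, + + (449) and l vi (382), are the parental types, so the F1 was + + / l vi.
The recombinant classes are + vi and l +: 178 + 156 = 334.
Recombination frequency = 334/1165 = 0.2867 ≈ 28.7%, i.e. 28.7 cM.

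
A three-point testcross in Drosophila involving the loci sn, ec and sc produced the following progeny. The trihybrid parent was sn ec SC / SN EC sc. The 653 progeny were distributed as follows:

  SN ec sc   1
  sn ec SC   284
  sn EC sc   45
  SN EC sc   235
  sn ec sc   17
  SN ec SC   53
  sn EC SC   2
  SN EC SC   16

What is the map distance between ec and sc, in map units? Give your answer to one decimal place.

The two rarest classes, sn EC SC and SN ec sc, are the double crossovers. Comparing them with the parentals, only the ec allele has switched, so ec is the middle locus and the order is sn – ec – sc.
Crossovers in the ec–sc interval produce the single-crossover classes sn ec sc and SN EC SC (17 + 16 = 33) plus the double crossovers (3).
RF(ec–sc) = (33 + 3) / 653 = 36/653 = 0.0551 → 5.5 map units.

5.5 map units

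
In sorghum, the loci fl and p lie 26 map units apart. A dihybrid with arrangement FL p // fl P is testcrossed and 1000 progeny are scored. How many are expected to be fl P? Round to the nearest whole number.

370

A map distance of 26 map units corresponds to a recombination frequency of 0.260.
The F1 is FL p / fl P, so fl P is a parental gamete class with expected frequency (1 − r)/2 = 0.740/2 = 0.3700.
Expected number = 0.3700 × 1000 = 370.00 ≈ 370.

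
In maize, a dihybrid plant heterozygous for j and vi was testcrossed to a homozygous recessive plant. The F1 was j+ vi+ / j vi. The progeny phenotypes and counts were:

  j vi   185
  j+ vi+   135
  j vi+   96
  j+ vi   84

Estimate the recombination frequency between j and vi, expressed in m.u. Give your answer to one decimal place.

36.0 m.u.

The recombinant classes are j+ vi and j vi+: 84 + 96 = 180.
Recombination frequency = 180/500 = 0.3600 ≈ 36.0%, i.e. 36.0 m.u.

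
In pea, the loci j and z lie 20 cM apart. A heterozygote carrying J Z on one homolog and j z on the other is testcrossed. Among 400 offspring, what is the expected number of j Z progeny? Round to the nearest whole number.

A map distance of 20 cM corresponds to a recombination frequency of 0.200.
The F1 is J Z / j z, so j Z is a recombinant gamete class with expected frequency r/2 = 0.200/2 = 0.1000.
Expected number = 0.1000 × 400 = 40.00 ≈ 40.

40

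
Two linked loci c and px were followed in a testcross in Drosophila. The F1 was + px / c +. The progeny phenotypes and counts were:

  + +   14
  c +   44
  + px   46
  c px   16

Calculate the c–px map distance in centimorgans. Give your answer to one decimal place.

The recombinant classes are + + and c px: 14 + 16 = 30.
Recombination frequency = 30/120 = 0.2500 ≈ 25.0%, i.e. 25.0 centimorgans.

25.0 centimorgans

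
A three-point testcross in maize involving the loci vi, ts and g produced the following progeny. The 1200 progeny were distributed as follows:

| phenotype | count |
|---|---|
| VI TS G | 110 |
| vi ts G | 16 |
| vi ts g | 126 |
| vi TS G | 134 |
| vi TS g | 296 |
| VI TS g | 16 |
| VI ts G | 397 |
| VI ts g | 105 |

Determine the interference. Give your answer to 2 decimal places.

The two most frequent reciprocal classes, VI ts G and vi TS g, are the parental types, so the F1 was VI ts G / vi TS g.
The two rarest classes, vi ts G and VI TS g, are the double crossovers. Comparing them with the parentals, only the vi allele has switched, so vi is the middle locus and the order is ts – vi – g.
ts–vi: (236 + 32)/1200 = 0.2233; vi–g: (239 + 32)/1200 = 0.2258.
Expected DCO frequency = 0.2233 × 0.2258 ≈ 0.05042; observed = 32/1200 ≈ 0.02667.
Coefficient of coincidence = 0.02667/0.05042 ≈ 0.53; interference = 1 − 0.53 = 0.47.

0.47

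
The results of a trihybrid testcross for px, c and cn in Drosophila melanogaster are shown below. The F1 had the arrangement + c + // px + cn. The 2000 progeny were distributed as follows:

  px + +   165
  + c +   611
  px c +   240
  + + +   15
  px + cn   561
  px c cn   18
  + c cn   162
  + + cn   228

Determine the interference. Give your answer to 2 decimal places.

0.63

The two rarest classes, + + + and px c cn, are the double crossovers. Comparing them with the parentals, only the c allele has switched, so c is the middle locus and the order is cn – c – px.
cn–c: (327 + 33)/2000 = 0.1800; c–px: (468 + 33)/2000 = 0.2505.
Expected DCO frequency = 0.1800 × 0.2505 ≈ 0.04509; observed = 33/2000 ≈ 0.01650.
Coefficient of coincidence = 0.01650/0.04509 ≈ 0.37; interference = 1 − 0.37 = 0.63.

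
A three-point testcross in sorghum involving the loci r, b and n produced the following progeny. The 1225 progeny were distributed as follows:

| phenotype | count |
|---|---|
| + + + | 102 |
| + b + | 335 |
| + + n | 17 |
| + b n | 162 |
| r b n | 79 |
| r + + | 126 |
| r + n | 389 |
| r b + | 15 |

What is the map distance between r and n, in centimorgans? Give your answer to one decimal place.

The two most frequent reciprocal classes, r + n and + b +, are the parental types, so the F1 was r + n / + b +.
The two rarest classes, + + n and r b +, are the double crossovers. Comparing them with the parentals, only the r allele has switched, so r is the middle locus and the order is n – r – b.
Crossovers in the n–r interval produce the single-crossover classes r + + and + b n (126 + 162 = 288) plus the double crossovers (32).
RF(n–r) = (288 + 32) / 1225 = 320/1225 = 0.2612 → 26.1 centimorgans.

26.1 centimorgans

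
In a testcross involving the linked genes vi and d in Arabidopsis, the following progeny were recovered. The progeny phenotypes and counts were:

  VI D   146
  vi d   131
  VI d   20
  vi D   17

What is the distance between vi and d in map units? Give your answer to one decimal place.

The two most frequent classes, VI D (146) and vi d (131), are the parental types, so the F1 was VI D / vi d.
The recombinant classes are VI d and vi D: 20 + 17 = 37.
Recombination frequency = 37/314 = 0.1178 ≈ 11.8%, i.e. 11.8 map units.

11.8 map units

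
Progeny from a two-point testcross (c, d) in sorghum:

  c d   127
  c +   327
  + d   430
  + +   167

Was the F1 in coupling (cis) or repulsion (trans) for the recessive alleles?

trans

The two most frequent classes are + d (430) and c + (327); these are the parental (non-recombinant) types.
So the F1 carried + d on one chromosome and c + on the other — the recessive alleles are on opposite chromosomes (trans / repulsion).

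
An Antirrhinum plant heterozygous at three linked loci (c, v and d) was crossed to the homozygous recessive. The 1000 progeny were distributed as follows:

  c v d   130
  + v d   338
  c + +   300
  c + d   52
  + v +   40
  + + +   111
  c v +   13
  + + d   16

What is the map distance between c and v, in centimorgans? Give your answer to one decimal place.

The two most frequent reciprocal classes, + v d and c + +, are the parental types, so the F1 was + v d / c + +.
The two rarest classes, + + d and c v +, are the double crossovers. Comparing them with the parentals, only the v allele has switched, so v is the middle locus and the order is c – v – d.
Crossovers in the c–v interval produce the single-crossover classes c v d and + + + (130 + 111 = 241) plus the double crossovers (29).
RF(c–v) = (241 + 29) / 1000 = 270/1000 = 0.2700 → 27.0 centimorgans.

27.0 centimorgans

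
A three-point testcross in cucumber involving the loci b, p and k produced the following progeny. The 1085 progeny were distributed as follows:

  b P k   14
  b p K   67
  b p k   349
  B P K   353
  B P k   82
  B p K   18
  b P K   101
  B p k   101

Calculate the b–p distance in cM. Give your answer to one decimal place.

21.6 cM

The two most frequent reciprocal classes, B P K and b p k, are the parental types, so the F1 was B P K / b p k.
The two rarest classes, B p K and b P k, are the double crossovers. Comparing them with the parentals, only the p allele has switched, so p is the middle locus and the order is k – p – b.
Crossovers in the p–b interval produce the single-crossover classes b P K and B p k (101 + 101 = 202) plus the double crossovers (32).
RF(p–b) = (202 + 32) / 1085 = 234/1085 = 0.2157 → 21.6 cM.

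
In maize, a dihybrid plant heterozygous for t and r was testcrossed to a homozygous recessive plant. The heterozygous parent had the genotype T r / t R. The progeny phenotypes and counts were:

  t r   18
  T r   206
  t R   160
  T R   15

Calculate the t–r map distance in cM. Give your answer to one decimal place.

The recombinant classes are T R and t r: 15 + 18 = 33.
Recombination frequency = 33/399 = 0.0827 ≈ 8.3%, i.e. 8.3 cM.

8.3 cM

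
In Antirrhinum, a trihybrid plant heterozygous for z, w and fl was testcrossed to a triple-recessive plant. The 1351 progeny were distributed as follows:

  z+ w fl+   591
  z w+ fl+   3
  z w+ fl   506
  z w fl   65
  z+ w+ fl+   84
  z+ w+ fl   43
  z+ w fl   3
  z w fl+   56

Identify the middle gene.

fl

The two most frequent reciprocal classes, z w+ fl and z+ w fl+, are the parental types, so the F1 was z w+ fl / z+ w fl+.
The two rarest classes, z w+ fl+ and z+ w fl, are the double crossovers. Comparing them with the parentals, only the fl allele has switched, so fl is the middle locus and the order is w – fl – z.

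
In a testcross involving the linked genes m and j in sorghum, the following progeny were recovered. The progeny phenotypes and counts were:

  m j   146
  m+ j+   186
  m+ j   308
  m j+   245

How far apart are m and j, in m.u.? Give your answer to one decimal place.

The two most frequent classes, m+ j (308) and m j+ (245), are the parental types, so the F1 was m+ j / m j+.
The recombinant classes are m+ j+ and m j: 186 + 146 = 332.
Recombination frequency = 332/885 = 0.3751 ≈ 37.5%, i.e. 37.5 m.u.

37.5 m.u.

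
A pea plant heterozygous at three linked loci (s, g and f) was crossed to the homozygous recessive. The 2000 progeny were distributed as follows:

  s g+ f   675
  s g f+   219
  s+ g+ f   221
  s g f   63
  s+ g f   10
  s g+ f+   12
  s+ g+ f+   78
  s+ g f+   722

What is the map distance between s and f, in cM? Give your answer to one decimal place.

The two most frequent reciprocal classes, s g+ f and s+ g f+, are the parental types, so the F1 was s g+ f / s+ g f+.
The two rarest classes, s g+ f+ and s+ g f, are the double crossovers. Comparing them with the parentals, only the f allele has switched, so f is the middle locus and the order is s – f – g.
Crossovers in the s–f interval produce the single-crossover classes s+ g+ f and s g f+ (221 + 219 = 440) plus the double crossovers (22).
RF(s–f) = (440 + 22) / 2000 = 462/2000 = 0.2310 → 23.1 cM.

23.1 cM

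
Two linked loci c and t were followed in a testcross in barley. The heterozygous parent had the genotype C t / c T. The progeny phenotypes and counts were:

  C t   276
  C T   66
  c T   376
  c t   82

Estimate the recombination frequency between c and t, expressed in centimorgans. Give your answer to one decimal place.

The recombinant classes are C T and c t: 66 + 82 = 148.
Recombination frequency = 148/800 = 0.1850 ≈ 18.5%, i.e. 18.5 centimorgans.

18.5 centimorgans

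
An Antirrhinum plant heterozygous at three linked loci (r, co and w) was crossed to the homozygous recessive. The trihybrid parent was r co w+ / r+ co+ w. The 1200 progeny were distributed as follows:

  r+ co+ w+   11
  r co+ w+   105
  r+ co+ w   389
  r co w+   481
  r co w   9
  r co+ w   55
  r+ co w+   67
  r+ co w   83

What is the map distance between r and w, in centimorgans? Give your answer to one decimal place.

The two rarest classes, r co w and r+ co+ w+, are the double crossovers. Comparing them with the parentals, only the w allele has switched, so w is the middle locus and the order is r – w – co.
Crossovers in the r–w interval produce the single-crossover classes r+ co w+ and r co+ w (67 + 55 = 122) plus the double crossovers (20).
RF(r–w) = (122 + 20) / 1200 = 142/1200 = 0.1183 → 11.8 centimorgans.

11.8 centimorgans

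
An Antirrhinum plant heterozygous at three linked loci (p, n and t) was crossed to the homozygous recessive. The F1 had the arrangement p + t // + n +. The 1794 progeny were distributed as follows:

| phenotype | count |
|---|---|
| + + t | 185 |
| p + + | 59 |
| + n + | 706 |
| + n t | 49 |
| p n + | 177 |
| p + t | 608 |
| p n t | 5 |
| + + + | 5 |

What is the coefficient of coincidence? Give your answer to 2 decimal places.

The two rarest classes, p n t and + + +, are the double crossovers. Comparing them with the parentals, only the n allele has switched, so n is the middle locus and the order is t – n – p.
t–n: (108 + 10)/1794 = 0.0658; n–p: (362 + 10)/1794 = 0.2074.
Expected DCO frequency = 0.0658 × 0.2074 ≈ 0.01365; observed = 10/1794 ≈ 0.00557.
Coefficient of coincidence = 0.00557/0.01365 ≈ 0.41.

0.41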